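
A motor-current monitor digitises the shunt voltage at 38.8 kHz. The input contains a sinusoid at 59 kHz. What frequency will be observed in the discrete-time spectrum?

18.6 kHz

59 kHz mod fs = 20.2 kHz.
20.2 kHz > fs/2 = 19.4 kHz, folds to fs − 20.2 kHz = 18.6 kHz.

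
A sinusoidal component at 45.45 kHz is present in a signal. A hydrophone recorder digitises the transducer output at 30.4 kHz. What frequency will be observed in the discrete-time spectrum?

45.45 kHz mod fs = 15.05 kHz.
15.05 kHz ≤ fs/2 = 15.2 kHz, appears at 15.05 kHz.

15.05 kHz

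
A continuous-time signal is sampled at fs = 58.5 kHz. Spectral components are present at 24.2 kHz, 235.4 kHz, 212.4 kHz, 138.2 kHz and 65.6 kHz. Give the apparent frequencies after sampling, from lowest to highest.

1.4 kHz, 7.1 kHz, 21.2 kHz, 21.6 kHz, 24.2 kHz

fs/2 = 29.25 kHz.
24.2 kHz ≤ fs/2 = 29.25 kHz, passes unchanged.
235.4 kHz mod fs = 1.4 kHz.
1.4 kHz ≤ fs/2 = 29.25 kHz, appears at 1.4 kHz.
212.4 kHz mod fs = 36.9 kHz.
36.9 kHz > fs/2 = 29.25 kHz, folds to fs − 36.9 kHz = 21.6 kHz.
138.2 kHz mod fs = 21.2 kHz.
21.2 kHz ≤ fs/2 = 29.25 kHz, appears at 21.2 kHz.
65.6 kHz mod fs = 7.1 kHz.
7.1 kHz ≤ fs/2 = 29.25 kHz, appears at 7.1 kHz.
Distinct values: {1.4 kHz, 7.1 kHz, 21.2 kHz, 21.6 kHz, 24.2 kHz}.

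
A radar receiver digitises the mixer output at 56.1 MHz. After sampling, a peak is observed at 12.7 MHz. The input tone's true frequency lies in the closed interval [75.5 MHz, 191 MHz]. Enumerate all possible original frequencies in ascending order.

Frequencies that alias to 12.7 MHz are k·fs ± 12.7 MHz for integer k ≥ 0.
k=0: 12.7 MHz.
k=1: 43.4 MHz, 68.8 MHz.
k=2: 99.5 MHz, 124.9 MHz.
k=3: 155.6 MHz, 181 MHz.
k=4: 211.7 MHz, 237.1 MHz.
Within [75.5 MHz, 191 MHz]: 99.5 MHz, 124.9 MHz, 155.6 MHz, 181 MHz.

99.5 MHz, 124.9 MHz, 155.6 MHz, 181 MHz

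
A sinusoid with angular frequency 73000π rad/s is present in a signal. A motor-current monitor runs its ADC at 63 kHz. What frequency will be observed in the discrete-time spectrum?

26.5 kHz

ω = 73000π rad/s → f = ω/(2π) = 36500 Hz = 36.5 kHz.
36.5 kHz > fs/2 = 31.5 kHz, folds to fs − 36.5 kHz = 26.5 kHz.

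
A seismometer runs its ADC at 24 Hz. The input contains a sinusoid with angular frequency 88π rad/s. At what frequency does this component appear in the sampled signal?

ω = 88π rad/s → f = ω/(2π) = 44 Hz.
44 Hz mod fs = 20 Hz.
20 Hz > fs/2 = 12 Hz, folds to fs − 20 Hz = 4 Hz.

4 Hz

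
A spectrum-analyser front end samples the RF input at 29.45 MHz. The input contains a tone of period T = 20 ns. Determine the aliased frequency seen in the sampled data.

T = 20 ns → f = 1/T = 50 MHz.
50 MHz mod fs = 20.55 MHz.
20.55 MHz > fs/2 = 14.725 MHz, folds to fs − 20.55 MHz = 8.9 MHz.

8.9 MHz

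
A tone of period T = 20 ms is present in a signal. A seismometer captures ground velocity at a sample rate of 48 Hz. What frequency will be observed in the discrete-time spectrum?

T = 20 ms → f = 1/T = 50 Hz.
50 Hz mod fs = 2 Hz.
2 Hz ≤ fs/2 = 24 Hz, appears at 2 Hz.

2 Hz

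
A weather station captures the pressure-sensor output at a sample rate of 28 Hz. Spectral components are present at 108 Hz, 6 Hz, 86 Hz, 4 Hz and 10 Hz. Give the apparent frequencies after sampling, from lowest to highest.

2 Hz, 4 Hz, 6 Hz, 10 Hz

fs/2 = 14 Hz.
108 Hz mod fs = 24 Hz.
24 Hz > fs/2 = 14 Hz, folds to fs − 24 Hz = 4 Hz.
6 Hz ≤ fs/2 = 14 Hz, passes unchanged.
86 Hz mod fs = 2 Hz.
2 Hz ≤ fs/2 = 14 Hz, appears at 2 Hz.
4 Hz ≤ fs/2 = 14 Hz, passes unchanged.
10 Hz ≤ fs/2 = 14 Hz, passes unchanged.
Distinct values: {2 Hz, 4 Hz, 6 Hz, 10 Hz}.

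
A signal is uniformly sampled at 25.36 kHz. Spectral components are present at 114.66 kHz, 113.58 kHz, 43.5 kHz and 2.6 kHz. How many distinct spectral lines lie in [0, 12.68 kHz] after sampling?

fs/2 = 12.68 kHz.
114.66 kHz mod fs = 13.22 kHz.
13.22 kHz > fs/2 = 12.68 kHz, folds to fs − 13.22 kHz = 12.14 kHz.
113.58 kHz mod fs = 12.14 kHz.
12.14 kHz ≤ fs/2 = 12.68 kHz, appears at 12.14 kHz.
43.5 kHz mod fs = 18.14 kHz.
18.14 kHz > fs/2 = 12.68 kHz, folds to fs − 18.14 kHz = 7.22 kHz.
2.6 kHz ≤ fs/2 = 12.68 kHz, passes unchanged.
Distinct values: {2.6 kHz, 7.22 kHz, 12.14 kHz} → 3.

3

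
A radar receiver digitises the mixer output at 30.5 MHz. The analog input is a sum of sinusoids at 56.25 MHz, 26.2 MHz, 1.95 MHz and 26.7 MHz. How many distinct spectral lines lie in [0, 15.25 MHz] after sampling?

4

fs/2 = 15.25 MHz.
56.25 MHz mod fs = 25.75 MHz.
25.75 MHz > fs/2 = 15.25 MHz, folds to fs − 25.75 MHz = 4.75 MHz.
26.2 MHz > fs/2 = 15.25 MHz, folds to fs − 26.2 MHz = 4.3 MHz.
1.95 MHz ≤ fs/2 = 15.25 MHz, passes unchanged.
26.7 MHz > fs/2 = 15.25 MHz, folds to fs − 26.7 MHz = 3.8 MHz.
Distinct values: {1.95 MHz, 3.8 MHz, 4.3 MHz, 4.75 MHz} → 4.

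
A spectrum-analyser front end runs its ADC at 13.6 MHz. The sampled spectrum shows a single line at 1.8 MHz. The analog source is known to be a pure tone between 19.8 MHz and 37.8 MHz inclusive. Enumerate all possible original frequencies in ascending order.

25.4 MHz, 29 MHz

Frequencies that alias to 1.8 MHz are k·fs ± 1.8 MHz for integer k ≥ 0.
k=0: 1.8 MHz.
k=1: 11.8 MHz, 15.4 MHz.
k=2: 25.4 MHz, 29 MHz.
k=3: 39 MHz, 42.6 MHz.
Within [19.8 MHz, 37.8 MHz]: 25.4 MHz, 29 MHz.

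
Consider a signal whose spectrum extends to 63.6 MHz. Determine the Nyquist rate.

127.2 MHz

Nyquist rate = 2 × 63.6 MHz = 127.2 MHz.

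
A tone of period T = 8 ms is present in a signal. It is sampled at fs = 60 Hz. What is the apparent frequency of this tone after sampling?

5 Hz

T = 8 ms → f = 1/T = 125 Hz.
125 Hz mod fs = 5 Hz.
5 Hz ≤ fs/2 = 30 Hz, appears at 5 Hz.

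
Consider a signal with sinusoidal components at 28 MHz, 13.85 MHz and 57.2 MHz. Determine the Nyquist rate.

Highest-frequency component: 57.2 MHz.
Nyquist rate = 2 × 57.2 MHz = 114.4 MHz.

114.4 MHz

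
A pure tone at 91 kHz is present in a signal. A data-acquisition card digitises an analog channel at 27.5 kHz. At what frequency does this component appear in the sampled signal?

8.5 kHz

91 kHz mod fs = 8.5 kHz.
8.5 kHz ≤ fs/2 = 13.75 kHz, appears at 8.5 kHz.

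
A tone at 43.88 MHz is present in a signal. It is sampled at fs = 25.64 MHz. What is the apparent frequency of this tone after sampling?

7.4 MHz

43.88 MHz mod fs = 18.24 MHz.
18.24 MHz > fs/2 = 12.82 MHz, folds to fs − 18.24 MHz = 7.4 MHz.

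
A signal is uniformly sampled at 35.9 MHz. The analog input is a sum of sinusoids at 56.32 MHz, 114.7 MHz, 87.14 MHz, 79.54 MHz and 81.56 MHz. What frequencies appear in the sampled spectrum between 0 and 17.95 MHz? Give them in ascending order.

7 MHz, 7.74 MHz, 9.76 MHz, 15.34 MHz, 15.48 MHz

fs/2 = 17.95 MHz.
56.32 MHz mod fs = 20.42 MHz.
20.42 MHz > fs/2 = 17.95 MHz, folds to fs − 20.42 MHz = 15.48 MHz.
114.7 MHz mod fs = 7 MHz.
7 MHz ≤ fs/2 = 17.95 MHz, appears at 7 MHz.
87.14 MHz mod fs = 15.34 MHz.
15.34 MHz ≤ fs/2 = 17.95 MHz, appears at 15.34 MHz.
79.54 MHz mod fs = 7.74 MHz.
7.74 MHz ≤ fs/2 = 17.95 MHz, appears at 7.74 MHz.
81.56 MHz mod fs = 9.76 MHz.
9.76 MHz ≤ fs/2 = 17.95 MHz, appears at 9.76 MHz.
Distinct values: {7 MHz, 7.74 MHz, 9.76 MHz, 15.34 MHz, 15.48 MHz}.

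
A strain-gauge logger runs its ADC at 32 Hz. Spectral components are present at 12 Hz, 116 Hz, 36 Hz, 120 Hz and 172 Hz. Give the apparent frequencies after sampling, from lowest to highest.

4 Hz, 8 Hz, 12 Hz

fs/2 = 16 Hz.
12 Hz ≤ fs/2 = 16 Hz, passes unchanged.
116 Hz mod fs = 20 Hz.
20 Hz > fs/2 = 16 Hz, folds to fs − 20 Hz = 12 Hz.
36 Hz mod fs = 4 Hz.
4 Hz ≤ fs/2 = 16 Hz, appears at 4 Hz.
120 Hz mod fs = 24 Hz.
24 Hz > fs/2 = 16 Hz, folds to fs − 24 Hz = 8 Hz.
172 Hz mod fs = 12 Hz.
12 Hz ≤ fs/2 = 16 Hz, appears at 12 Hz.
Distinct values: {4 Hz, 8 Hz, 12 Hz}.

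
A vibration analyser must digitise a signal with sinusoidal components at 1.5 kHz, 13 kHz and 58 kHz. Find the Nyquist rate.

116 kHz

Highest-frequency component: 58 kHz.
Nyquist rate = 2 × 58 kHz = 116 kHz.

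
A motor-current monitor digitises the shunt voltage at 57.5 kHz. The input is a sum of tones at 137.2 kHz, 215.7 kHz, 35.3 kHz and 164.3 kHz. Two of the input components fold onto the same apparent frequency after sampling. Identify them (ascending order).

fs/2 = 28.75 kHz.
137.2 kHz mod fs = 22.2 kHz.
22.2 kHz ≤ fs/2 = 28.75 kHz, appears at 22.2 kHz.
215.7 kHz mod fs = 43.2 kHz.
43.2 kHz > fs/2 = 28.75 kHz, folds to fs − 43.2 kHz = 14.3 kHz.
35.3 kHz > fs/2 = 28.75 kHz, folds to fs − 35.3 kHz = 22.2 kHz.
164.3 kHz mod fs = 49.3 kHz.
49.3 kHz > fs/2 = 28.75 kHz, folds to fs − 49.3 kHz = 8.2 kHz.
35.3 kHz and 137.2 kHz both map to 22.2 kHz.

35.3 kHz, 137.2 kHz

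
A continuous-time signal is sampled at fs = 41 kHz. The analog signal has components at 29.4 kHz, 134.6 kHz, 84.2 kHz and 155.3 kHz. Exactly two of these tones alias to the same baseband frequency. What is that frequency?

11.6 kHz

fs/2 = 20.5 kHz.
29.4 kHz > fs/2 = 20.5 kHz, folds to fs − 29.4 kHz = 11.6 kHz.
134.6 kHz mod fs = 11.6 kHz.
11.6 kHz ≤ fs/2 = 20.5 kHz, appears at 11.6 kHz.
84.2 kHz mod fs = 2.2 kHz.
2.2 kHz ≤ fs/2 = 20.5 kHz, appears at 2.2 kHz.
155.3 kHz mod fs = 32.3 kHz.
32.3 kHz > fs/2 = 20.5 kHz, folds to fs − 32.3 kHz = 8.7 kHz.
29.4 kHz and 134.6 kHz both map to 11.6 kHz.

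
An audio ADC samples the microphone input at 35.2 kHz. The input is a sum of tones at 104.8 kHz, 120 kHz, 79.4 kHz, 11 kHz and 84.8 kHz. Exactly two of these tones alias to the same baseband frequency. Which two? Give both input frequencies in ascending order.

fs/2 = 17.6 kHz.
104.8 kHz mod fs = 34.4 kHz.
34.4 kHz > fs/2 = 17.6 kHz, folds to fs − 34.4 kHz = 0.8 kHz.
120 kHz mod fs = 14.4 kHz.
14.4 kHz ≤ fs/2 = 17.6 kHz, appears at 14.4 kHz.
79.4 kHz mod fs = 9 kHz.
9 kHz ≤ fs/2 = 17.6 kHz, appears at 9 kHz.
11 kHz ≤ fs/2 = 17.6 kHz, passes unchanged.
84.8 kHz mod fs = 14.4 kHz.
14.4 kHz ≤ fs/2 = 17.6 kHz, appears at 14.4 kHz.
84.8 kHz and 120 kHz both map to 14.4 kHz.

84.8 kHz, 120 kHz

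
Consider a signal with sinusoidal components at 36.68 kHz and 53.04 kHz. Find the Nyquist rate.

Highest-frequency component: 53.04 kHz.
Nyquist rate = 2 × 53.04 kHz = 106.08 kHz.

106.08 kHz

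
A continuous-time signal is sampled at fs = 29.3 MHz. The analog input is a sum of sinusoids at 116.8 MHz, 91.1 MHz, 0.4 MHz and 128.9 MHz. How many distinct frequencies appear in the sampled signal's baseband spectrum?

fs/2 = 14.65 MHz.
116.8 MHz mod fs = 28.9 MHz.
28.9 MHz > fs/2 = 14.65 MHz, folds to fs − 28.9 MHz = 0.4 MHz.
91.1 MHz mod fs = 3.2 MHz.
3.2 MHz ≤ fs/2 = 14.65 MHz, appears at 3.2 MHz.
0.4 MHz ≤ fs/2 = 14.65 MHz, passes unchanged.
128.9 MHz mod fs = 11.7 MHz.
11.7 MHz ≤ fs/2 = 14.65 MHz, appears at 11.7 MHz.
Distinct values: {0.4 MHz, 3.2 MHz, 11.7 MHz} → 3.

3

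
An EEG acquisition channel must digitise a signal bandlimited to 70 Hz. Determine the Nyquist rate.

Nyquist rate = 2 × 70 Hz = 140 Hz.

140 Hz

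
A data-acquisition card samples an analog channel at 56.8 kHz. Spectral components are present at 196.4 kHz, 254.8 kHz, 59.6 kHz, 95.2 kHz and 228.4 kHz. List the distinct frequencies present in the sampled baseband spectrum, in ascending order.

fs/2 = 28.4 kHz.
196.4 kHz mod fs = 26 kHz.
26 kHz ≤ fs/2 = 28.4 kHz, appears at 26 kHz.
254.8 kHz mod fs = 27.6 kHz.
27.6 kHz ≤ fs/2 = 28.4 kHz, appears at 27.6 kHz.
59.6 kHz mod fs = 2.8 kHz.
2.8 kHz ≤ fs/2 = 28.4 kHz, appears at 2.8 kHz.
95.2 kHz mod fs = 38.4 kHz.
38.4 kHz > fs/2 = 28.4 kHz, folds to fs − 38.4 kHz = 18.4 kHz.
228.4 kHz mod fs = 1.2 kHz.
1.2 kHz ≤ fs/2 = 28.4 kHz, appears at 1.2 kHz.
Distinct values: {1.2 kHz, 2.8 kHz, 18.4 kHz, 26 kHz, 27.6 kHz}.

1.2 kHz, 2.8 kHz, 18.4 kHz, 26 kHz, 27.6 kHz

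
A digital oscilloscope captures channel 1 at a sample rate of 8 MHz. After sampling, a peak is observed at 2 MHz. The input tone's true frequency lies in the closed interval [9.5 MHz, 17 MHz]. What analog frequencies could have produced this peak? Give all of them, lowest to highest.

Frequencies that alias to 2 MHz are k·fs ± 2 MHz for integer k ≥ 0.
k=0: 2 MHz.
k=1: 6 MHz, 10 MHz.
k=2: 14 MHz, 18 MHz.
k=3: 22 MHz, 26 MHz.
Within [9.5 MHz, 17 MHz]: 10 MHz, 14 MHz.

10 MHz, 14 MHz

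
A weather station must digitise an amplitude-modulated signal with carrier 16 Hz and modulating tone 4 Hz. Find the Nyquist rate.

AM sidebands sit at fc ± fm = 12 Hz and 20 Hz.
Highest-frequency component: 20 Hz.
Nyquist rate = 2 × 20 Hz = 40 Hz.

40 Hz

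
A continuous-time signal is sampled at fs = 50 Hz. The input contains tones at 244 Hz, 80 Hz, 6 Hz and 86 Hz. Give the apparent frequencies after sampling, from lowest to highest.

fs/2 = 25 Hz.
244 Hz mod fs = 44 Hz.
44 Hz > fs/2 = 25 Hz, folds to fs − 44 Hz = 6 Hz.
80 Hz mod fs = 30 Hz.
30 Hz > fs/2 = 25 Hz, folds to fs − 30 Hz = 20 Hz.
6 Hz ≤ fs/2 = 25 Hz, passes unchanged.
86 Hz mod fs = 36 Hz.
36 Hz > fs/2 = 25 Hz, folds to fs − 36 Hz = 14 Hz.
Distinct values: {6 Hz, 14 Hz, 20 Hz}.

6 Hz, 14 Hz, 20 Hz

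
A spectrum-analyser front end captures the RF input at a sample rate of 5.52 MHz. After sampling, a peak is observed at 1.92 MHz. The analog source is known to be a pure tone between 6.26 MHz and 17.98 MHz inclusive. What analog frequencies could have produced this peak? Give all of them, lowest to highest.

7.44 MHz, 9.12 MHz, 12.96 MHz, 14.64 MHz

Frequencies that alias to 1.92 MHz are k·fs ± 1.92 MHz for integer k ≥ 0.
k=0: 1.92 MHz.
k=1: 3.6 MHz, 7.44 MHz.
k=2: 9.12 MHz, 12.96 MHz.
k=3: 14.64 MHz, 18.48 MHz.
k=4: 20.16 MHz, 24 MHz.
Within [6.26 MHz, 17.98 MHz]: 7.44 MHz, 9.12 MHz, 12.96 MHz, 14.64 MHz.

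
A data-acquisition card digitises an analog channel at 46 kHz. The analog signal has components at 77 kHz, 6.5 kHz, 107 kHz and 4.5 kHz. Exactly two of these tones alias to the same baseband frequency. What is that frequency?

15 kHz

fs/2 = 23 kHz.
77 kHz mod fs = 31 kHz.
31 kHz > fs/2 = 23 kHz, folds to fs − 31 kHz = 15 kHz.
6.5 kHz ≤ fs/2 = 23 kHz, passes unchanged.
107 kHz mod fs = 15 kHz.
15 kHz ≤ fs/2 = 23 kHz, appears at 15 kHz.
4.5 kHz ≤ fs/2 = 23 kHz, passes unchanged.
77 kHz and 107 kHz both map to 15 kHz.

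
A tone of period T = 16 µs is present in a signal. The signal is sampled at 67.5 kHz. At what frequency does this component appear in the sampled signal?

5 kHz

T = 16 µs → f = 1/T = 62.5 kHz.
62.5 kHz > fs/2 = 33.75 kHz, folds to fs − 62.5 kHz = 5 kHz.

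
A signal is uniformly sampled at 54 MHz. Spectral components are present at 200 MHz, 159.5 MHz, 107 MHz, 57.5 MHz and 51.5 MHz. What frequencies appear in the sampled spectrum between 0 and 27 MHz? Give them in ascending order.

fs/2 = 27 MHz.
200 MHz mod fs = 38 MHz.
38 MHz > fs/2 = 27 MHz, folds to fs − 38 MHz = 16 MHz.
159.5 MHz mod fs = 51.5 MHz.
51.5 MHz > fs/2 = 27 MHz, folds to fs − 51.5 MHz = 2.5 MHz.
107 MHz mod fs = 53 MHz.
53 MHz > fs/2 = 27 MHz, folds to fs − 53 MHz = 1 MHz.
57.5 MHz mod fs = 3.5 MHz.
3.5 MHz ≤ fs/2 = 27 MHz, appears at 3.5 MHz.
51.5 MHz > fs/2 = 27 MHz, folds to fs − 51.5 MHz = 2.5 MHz.
Distinct values: {1 MHz, 2.5 MHz, 3.5 MHz, 16 MHz}.

1 MHz, 2.5 MHz, 3.5 MHz, 16 MHz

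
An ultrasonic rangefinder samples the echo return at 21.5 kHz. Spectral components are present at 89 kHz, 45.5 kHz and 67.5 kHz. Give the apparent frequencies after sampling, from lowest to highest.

fs/2 = 10.75 kHz.
89 kHz mod fs = 3 kHz.
3 kHz ≤ fs/2 = 10.75 kHz, appears at 3 kHz.
45.5 kHz mod fs = 2.5 kHz.
2.5 kHz ≤ fs/2 = 10.75 kHz, appears at 2.5 kHz.
67.5 kHz mod fs = 3 kHz.
3 kHz ≤ fs/2 = 10.75 kHz, appears at 3 kHz.
Distinct values: {2.5 kHz, 3 kHz}.

2.5 kHz, 3 kHz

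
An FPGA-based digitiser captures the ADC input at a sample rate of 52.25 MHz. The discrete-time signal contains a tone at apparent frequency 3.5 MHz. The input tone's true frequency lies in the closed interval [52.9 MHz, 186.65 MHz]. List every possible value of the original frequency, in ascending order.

55.75 MHz, 101 MHz, 108 MHz, 153.25 MHz, 160.25 MHz

Frequencies that alias to 3.5 MHz are k·fs ± 3.5 MHz for integer k ≥ 0.
k=0: 3.5 MHz.
k=1: 48.75 MHz, 55.75 MHz.
k=2: 101 MHz, 108 MHz.
k=3: 153.25 MHz, 160.25 MHz.
k=4: 205.5 MHz, 212.5 MHz.
Within [52.9 MHz, 186.65 MHz]: 55.75 MHz, 101 MHz, 108 MHz, 153.25 MHz, 160.25 MHz.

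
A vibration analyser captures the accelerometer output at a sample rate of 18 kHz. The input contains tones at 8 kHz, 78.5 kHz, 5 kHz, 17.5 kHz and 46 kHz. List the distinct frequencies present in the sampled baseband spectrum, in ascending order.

0.5 kHz, 5 kHz, 6.5 kHz, 8 kHz

fs/2 = 9 kHz.
8 kHz ≤ fs/2 = 9 kHz, passes unchanged.
78.5 kHz mod fs = 6.5 kHz.
6.5 kHz ≤ fs/2 = 9 kHz, appears at 6.5 kHz.
5 kHz ≤ fs/2 = 9 kHz, passes unchanged.
17.5 kHz > fs/2 = 9 kHz, folds to fs − 17.5 kHz = 0.5 kHz.
46 kHz mod fs = 10 kHz.
10 kHz > fs/2 = 9 kHz, folds to fs − 10 kHz = 8 kHz.
Distinct values: {0.5 kHz, 5 kHz, 6.5 kHz, 8 kHz}.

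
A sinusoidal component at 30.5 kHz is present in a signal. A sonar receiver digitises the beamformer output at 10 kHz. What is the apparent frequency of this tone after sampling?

0.5 kHz

30.5 kHz mod fs = 0.5 kHz.
0.5 kHz ≤ fs/2 = 5 kHz, appears at 0.5 kHz.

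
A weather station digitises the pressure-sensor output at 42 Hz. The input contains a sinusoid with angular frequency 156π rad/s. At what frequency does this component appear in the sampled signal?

6 Hz

ω = 156π rad/s → f = ω/(2π) = 78 Hz.
78 Hz mod fs = 36 Hz.
36 Hz > fs/2 = 21 Hz, folds to fs − 36 Hz = 6 Hz.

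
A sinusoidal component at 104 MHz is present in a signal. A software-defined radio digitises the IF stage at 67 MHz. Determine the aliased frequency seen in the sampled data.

104 MHz mod fs = 37 MHz.
37 MHz > fs/2 = 33.5 MHz, folds to fs − 37 MHz = 30 MHz.

30 MHz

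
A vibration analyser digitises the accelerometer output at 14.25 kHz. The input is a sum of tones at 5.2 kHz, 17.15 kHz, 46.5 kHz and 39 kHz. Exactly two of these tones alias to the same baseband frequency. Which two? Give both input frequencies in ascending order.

fs/2 = 7.125 kHz.
5.2 kHz ≤ fs/2 = 7.125 kHz, passes unchanged.
17.15 kHz mod fs = 2.9 kHz.
2.9 kHz ≤ fs/2 = 7.125 kHz, appears at 2.9 kHz.
46.5 kHz mod fs = 3.75 kHz.
3.75 kHz ≤ fs/2 = 7.125 kHz, appears at 3.75 kHz.
39 kHz mod fs = 10.5 kHz.
10.5 kHz > fs/2 = 7.125 kHz, folds to fs − 10.5 kHz = 3.75 kHz.
39 kHz and 46.5 kHz both map to 3.75 kHz.

39 kHz, 46.5 kHz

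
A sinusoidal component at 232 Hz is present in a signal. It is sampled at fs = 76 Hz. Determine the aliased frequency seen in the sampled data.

4 Hz

232 Hz mod fs = 4 Hz.
4 Hz ≤ fs/2 = 38 Hz, appears at 4 Hz.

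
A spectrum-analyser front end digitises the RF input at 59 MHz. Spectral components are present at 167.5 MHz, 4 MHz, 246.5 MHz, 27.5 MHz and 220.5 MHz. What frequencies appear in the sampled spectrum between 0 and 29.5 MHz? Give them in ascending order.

4 MHz, 9.5 MHz, 10.5 MHz, 15.5 MHz, 27.5 MHz

fs/2 = 29.5 MHz.
167.5 MHz mod fs = 49.5 MHz.
49.5 MHz > fs/2 = 29.5 MHz, folds to fs − 49.5 MHz = 9.5 MHz.
4 MHz ≤ fs/2 = 29.5 MHz, passes unchanged.
246.5 MHz mod fs = 10.5 MHz.
10.5 MHz ≤ fs/2 = 29.5 MHz, appears at 10.5 MHz.
27.5 MHz ≤ fs/2 = 29.5 MHz, passes unchanged.
220.5 MHz mod fs = 43.5 MHz.
43.5 MHz > fs/2 = 29.5 MHz, folds to fs − 43.5 MHz = 15.5 MHz.
Distinct values: {4 MHz, 9.5 MHz, 10.5 MHz, 15.5 MHz, 27.5 MHz}.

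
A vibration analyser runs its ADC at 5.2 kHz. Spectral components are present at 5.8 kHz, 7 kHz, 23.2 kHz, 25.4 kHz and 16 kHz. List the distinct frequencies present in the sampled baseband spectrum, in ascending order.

fs/2 = 2.6 kHz.
5.8 kHz mod fs = 0.6 kHz.
0.6 kHz ≤ fs/2 = 2.6 kHz, appears at 0.6 kHz.
7 kHz mod fs = 1.8 kHz.
1.8 kHz ≤ fs/2 = 2.6 kHz, appears at 1.8 kHz.
23.2 kHz mod fs = 2.4 kHz.
2.4 kHz ≤ fs/2 = 2.6 kHz, appears at 2.4 kHz.
25.4 kHz mod fs = 4.6 kHz.
4.6 kHz > fs/2 = 2.6 kHz, folds to fs − 4.6 kHz = 0.6 kHz.
16 kHz mod fs = 0.4 kHz.
0.4 kHz ≤ fs/2 = 2.6 kHz, appears at 0.4 kHz.
Distinct values: {0.4 kHz, 0.6 kHz, 1.8 kHz, 2.4 kHz}.

0.4 kHz, 0.6 kHz, 1.8 kHz, 2.4 kHz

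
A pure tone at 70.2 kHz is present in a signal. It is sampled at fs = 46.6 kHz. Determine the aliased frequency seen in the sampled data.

70.2 kHz mod fs = 23.6 kHz.
23.6 kHz > fs/2 = 23.3 kHz, folds to fs − 23.6 kHz = 23 kHz.

23 kHz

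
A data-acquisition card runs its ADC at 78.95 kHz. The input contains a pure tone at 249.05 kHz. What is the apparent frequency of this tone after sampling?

12.2 kHz

249.05 kHz mod fs = 12.2 kHz.
12.2 kHz ≤ fs/2 = 39.475 kHz, appears at 12.2 kHz.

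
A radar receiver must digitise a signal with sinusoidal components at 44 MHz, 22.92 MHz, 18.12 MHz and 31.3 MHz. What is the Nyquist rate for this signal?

88 MHz

Highest-frequency component: 44 MHz.
Nyquist rate = 2 × 44 MHz = 88 MHz.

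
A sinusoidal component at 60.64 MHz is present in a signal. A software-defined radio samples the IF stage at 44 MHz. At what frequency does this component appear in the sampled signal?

16.64 MHz

60.64 MHz mod fs = 16.64 MHz.
16.64 MHz ≤ fs/2 = 22 MHz, appears at 16.64 MHz.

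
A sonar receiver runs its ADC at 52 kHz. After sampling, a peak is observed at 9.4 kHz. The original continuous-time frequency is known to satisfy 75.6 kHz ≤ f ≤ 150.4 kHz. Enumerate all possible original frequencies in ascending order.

Frequencies that alias to 9.4 kHz are k·fs ± 9.4 kHz for integer k ≥ 0.
k=0: 9.4 kHz.
k=1: 42.6 kHz, 61.4 kHz.
k=2: 94.6 kHz, 113.4 kHz.
k=3: 146.6 kHz, 165.4 kHz.
k=4: 198.6 kHz, 217.4 kHz.
Within [75.6 kHz, 150.4 kHz]: 94.6 kHz, 113.4 kHz, 146.6 kHz.

94.6 kHz, 113.4 kHz, 146.6 kHz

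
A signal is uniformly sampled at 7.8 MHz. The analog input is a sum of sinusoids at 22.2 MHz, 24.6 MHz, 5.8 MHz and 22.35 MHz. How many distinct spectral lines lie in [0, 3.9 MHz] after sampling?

3

fs/2 = 3.9 MHz.
22.2 MHz mod fs = 6.6 MHz.
6.6 MHz > fs/2 = 3.9 MHz, folds to fs − 6.6 MHz = 1.2 MHz.
24.6 MHz mod fs = 1.2 MHz.
1.2 MHz ≤ fs/2 = 3.9 MHz, appears at 1.2 MHz.
5.8 MHz > fs/2 = 3.9 MHz, folds to fs − 5.8 MHz = 2 MHz.
22.35 MHz mod fs = 6.75 MHz.
6.75 MHz > fs/2 = 3.9 MHz, folds to fs − 6.75 MHz = 1.05 MHz.
Distinct values: {1.05 MHz, 1.2 MHz, 2 MHz} → 3.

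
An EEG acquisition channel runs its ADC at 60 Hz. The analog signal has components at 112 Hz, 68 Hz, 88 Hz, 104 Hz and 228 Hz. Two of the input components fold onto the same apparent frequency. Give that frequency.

8 Hz

fs/2 = 30 Hz.
112 Hz mod fs = 52 Hz.
52 Hz > fs/2 = 30 Hz, folds to fs − 52 Hz = 8 Hz.
68 Hz mod fs = 8 Hz.
8 Hz ≤ fs/2 = 30 Hz, appears at 8 Hz.
88 Hz mod fs = 28 Hz.
28 Hz ≤ fs/2 = 30 Hz, appears at 28 Hz.
104 Hz mod fs = 44 Hz.
44 Hz > fs/2 = 30 Hz, folds to fs − 44 Hz = 16 Hz.
228 Hz mod fs = 48 Hz.
48 Hz > fs/2 = 30 Hz, folds to fs − 48 Hz = 12 Hz.
68 Hz and 112 Hz both map to 8 Hz.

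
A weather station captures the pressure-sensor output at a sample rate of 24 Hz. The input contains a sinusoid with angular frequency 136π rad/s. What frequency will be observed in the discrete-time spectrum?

4 Hz

ω = 136π rad/s → f = ω/(2π) = 68 Hz.
68 Hz mod fs = 20 Hz.
20 Hz > fs/2 = 12 Hz, folds to fs − 20 Hz = 4 Hz.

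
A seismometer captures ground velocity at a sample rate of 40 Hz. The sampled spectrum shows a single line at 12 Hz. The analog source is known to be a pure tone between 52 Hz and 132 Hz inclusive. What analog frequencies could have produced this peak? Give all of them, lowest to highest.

Frequencies that alias to 12 Hz are k·fs ± 12 Hz for integer k ≥ 0.
k=0: 12 Hz.
k=1: 28 Hz, 52 Hz.
k=2: 68 Hz, 92 Hz.
k=3: 108 Hz, 132 Hz.
k=4: 148 Hz, 172 Hz.
Within [52 Hz, 132 Hz]: 52 Hz, 68 Hz, 92 Hz, 108 Hz, 132 Hz.

52 Hz, 68 Hz, 92 Hz, 108 Hz, 132 Hz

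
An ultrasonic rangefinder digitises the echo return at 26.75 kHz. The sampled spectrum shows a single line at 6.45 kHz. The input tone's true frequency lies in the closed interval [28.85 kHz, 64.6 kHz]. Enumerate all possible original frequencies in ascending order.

Frequencies that alias to 6.45 kHz are k·fs ± 6.45 kHz for integer k ≥ 0.
k=0: 6.45 kHz.
k=1: 20.3 kHz, 33.2 kHz.
k=2: 47.05 kHz, 59.95 kHz.
k=3: 73.8 kHz, 86.7 kHz.
Within [28.85 kHz, 64.6 kHz]: 33.2 kHz, 47.05 kHz, 59.95 kHz.

33.2 kHz, 47.05 kHz, 59.95 kHz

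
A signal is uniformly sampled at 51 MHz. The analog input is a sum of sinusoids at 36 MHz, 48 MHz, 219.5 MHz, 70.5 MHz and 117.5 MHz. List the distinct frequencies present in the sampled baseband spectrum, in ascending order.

fs/2 = 25.5 MHz.
36 MHz > fs/2 = 25.5 MHz, folds to fs − 36 MHz = 15 MHz.
48 MHz > fs/2 = 25.5 MHz, folds to fs − 48 MHz = 3 MHz.
219.5 MHz mod fs = 15.5 MHz.
15.5 MHz ≤ fs/2 = 25.5 MHz, appears at 15.5 MHz.
70.5 MHz mod fs = 19.5 MHz.
19.5 MHz ≤ fs/2 = 25.5 MHz, appears at 19.5 MHz.
117.5 MHz mod fs = 15.5 MHz.
15.5 MHz ≤ fs/2 = 25.5 MHz, appears at 15.5 MHz.
Distinct values: {3 MHz, 15 MHz, 15.5 MHz, 19.5 MHz}.

3 MHz, 15 MHz, 15.5 MHz, 19.5 MHz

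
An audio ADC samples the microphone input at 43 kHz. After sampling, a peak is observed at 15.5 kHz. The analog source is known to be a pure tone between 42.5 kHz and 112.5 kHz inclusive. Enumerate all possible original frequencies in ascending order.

Frequencies that alias to 15.5 kHz are k·fs ± 15.5 kHz for integer k ≥ 0.
k=0: 15.5 kHz.
k=1: 27.5 kHz, 58.5 kHz.
k=2: 70.5 kHz, 101.5 kHz.
k=3: 113.5 kHz, 144.5 kHz.
Within [42.5 kHz, 112.5 kHz]: 58.5 kHz, 70.5 kHz, 101.5 kHz.

58.5 kHz, 70.5 kHz, 101.5 kHz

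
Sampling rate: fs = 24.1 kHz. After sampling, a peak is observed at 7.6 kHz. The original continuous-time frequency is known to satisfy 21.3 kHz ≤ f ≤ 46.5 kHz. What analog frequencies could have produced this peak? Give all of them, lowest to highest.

Frequencies that alias to 7.6 kHz are k·fs ± 7.6 kHz for integer k ≥ 0.
k=0: 7.6 kHz.
k=1: 16.5 kHz, 31.7 kHz.
k=2: 40.6 kHz, 55.8 kHz.
k=3: 64.7 kHz, 79.9 kHz.
Within [21.3 kHz, 46.5 kHz]: 31.7 kHz, 40.6 kHz.

31.7 kHz, 40.6 kHz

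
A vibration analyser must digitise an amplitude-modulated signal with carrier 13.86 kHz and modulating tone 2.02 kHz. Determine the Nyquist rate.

31.76 kHz

AM sidebands sit at fc ± fm = 11.84 kHz and 15.88 kHz.
Highest-frequency component: 15.88 kHz.
Nyquist rate = 2 × 15.88 kHz = 31.76 kHz.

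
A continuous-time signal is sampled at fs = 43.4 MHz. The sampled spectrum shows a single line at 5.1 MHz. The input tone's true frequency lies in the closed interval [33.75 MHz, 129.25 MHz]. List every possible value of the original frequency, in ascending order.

Frequencies that alias to 5.1 MHz are k·fs ± 5.1 MHz for integer k ≥ 0.
k=0: 5.1 MHz.
k=1: 38.3 MHz, 48.5 MHz.
k=2: 81.7 MHz, 91.9 MHz.
k=3: 125.1 MHz, 135.3 MHz.
k=4: 168.5 MHz, 178.7 MHz.
Within [33.75 MHz, 129.25 MHz]: 38.3 MHz, 48.5 MHz, 81.7 MHz, 91.9 MHz, 125.1 MHz.

38.3 MHz, 48.5 MHz, 81.7 MHz, 91.9 MHz, 125.1 MHz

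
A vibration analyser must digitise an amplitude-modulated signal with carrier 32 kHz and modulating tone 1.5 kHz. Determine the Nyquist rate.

67 kHz

AM sidebands sit at fc ± fm = 30.5 kHz and 33.5 kHz.
Highest-frequency component: 33.5 kHz.
Nyquist rate = 2 × 33.5 kHz = 67 kHz.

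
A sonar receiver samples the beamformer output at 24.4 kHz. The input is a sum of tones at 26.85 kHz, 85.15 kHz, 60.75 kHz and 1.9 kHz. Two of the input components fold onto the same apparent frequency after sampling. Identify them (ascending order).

60.75 kHz, 85.15 kHz

fs/2 = 12.2 kHz.
26.85 kHz mod fs = 2.45 kHz.
2.45 kHz ≤ fs/2 = 12.2 kHz, appears at 2.45 kHz.
85.15 kHz mod fs = 11.95 kHz.
11.95 kHz ≤ fs/2 = 12.2 kHz, appears at 11.95 kHz.
60.75 kHz mod fs = 11.95 kHz.
11.95 kHz ≤ fs/2 = 12.2 kHz, appears at 11.95 kHz.
1.9 kHz ≤ fs/2 = 12.2 kHz, passes unchanged.
60.75 kHz and 85.15 kHz both map to 11.95 kHz.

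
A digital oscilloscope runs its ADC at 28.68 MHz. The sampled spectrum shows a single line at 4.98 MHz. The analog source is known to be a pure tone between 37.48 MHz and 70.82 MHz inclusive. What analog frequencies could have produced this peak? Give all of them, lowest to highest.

Frequencies that alias to 4.98 MHz are k·fs ± 4.98 MHz for integer k ≥ 0.
k=0: 4.98 MHz.
k=1: 23.7 MHz, 33.66 MHz.
k=2: 52.38 MHz, 62.34 MHz.
k=3: 81.06 MHz, 91.02 MHz.
Within [37.48 MHz, 70.82 MHz]: 52.38 MHz, 62.34 MHz.

52.38 MHz, 62.34 MHz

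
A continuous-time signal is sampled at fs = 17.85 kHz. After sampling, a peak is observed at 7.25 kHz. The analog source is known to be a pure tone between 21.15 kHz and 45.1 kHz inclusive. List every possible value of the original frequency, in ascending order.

25.1 kHz, 28.45 kHz, 42.95 kHz

Frequencies that alias to 7.25 kHz are k·fs ± 7.25 kHz for integer k ≥ 0.
k=0: 7.25 kHz.
k=1: 10.6 kHz, 25.1 kHz.
k=2: 28.45 kHz, 42.95 kHz.
k=3: 46.3 kHz, 60.8 kHz.
Within [21.15 kHz, 45.1 kHz]: 25.1 kHz, 28.45 kHz, 42.95 kHz.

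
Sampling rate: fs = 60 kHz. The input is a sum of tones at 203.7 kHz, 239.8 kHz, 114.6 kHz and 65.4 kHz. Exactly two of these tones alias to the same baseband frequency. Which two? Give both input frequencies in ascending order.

65.4 kHz, 114.6 kHz

fs/2 = 30 kHz.
203.7 kHz mod fs = 23.7 kHz.
23.7 kHz ≤ fs/2 = 30 kHz, appears at 23.7 kHz.
239.8 kHz mod fs = 59.8 kHz.
59.8 kHz > fs/2 = 30 kHz, folds to fs − 59.8 kHz = 0.2 kHz.
114.6 kHz mod fs = 54.6 kHz.
54.6 kHz > fs/2 = 30 kHz, folds to fs − 54.6 kHz = 5.4 kHz.
65.4 kHz mod fs = 5.4 kHz.
5.4 kHz ≤ fs/2 = 30 kHz, appears at 5.4 kHz.
65.4 kHz and 114.6 kHz both map to 5.4 kHz.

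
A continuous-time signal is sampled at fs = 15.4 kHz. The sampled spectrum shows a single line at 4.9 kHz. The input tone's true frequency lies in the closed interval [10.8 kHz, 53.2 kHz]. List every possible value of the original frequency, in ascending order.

Frequencies that alias to 4.9 kHz are k·fs ± 4.9 kHz for integer k ≥ 0.
k=0: 4.9 kHz.
k=1: 10.5 kHz, 20.3 kHz.
k=2: 25.9 kHz, 35.7 kHz.
k=3: 41.3 kHz, 51.1 kHz.
k=4: 56.7 kHz, 66.5 kHz.
Within [10.8 kHz, 53.2 kHz]: 20.3 kHz, 25.9 kHz, 35.7 kHz, 41.3 kHz, 51.1 kHz.

20.3 kHz, 25.9 kHz, 35.7 kHz, 41.3 kHz, 51.1 kHz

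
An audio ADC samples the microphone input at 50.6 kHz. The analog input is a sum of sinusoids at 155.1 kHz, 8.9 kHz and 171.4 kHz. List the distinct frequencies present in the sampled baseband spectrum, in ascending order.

fs/2 = 25.3 kHz.
155.1 kHz mod fs = 3.3 kHz.
3.3 kHz ≤ fs/2 = 25.3 kHz, appears at 3.3 kHz.
8.9 kHz ≤ fs/2 = 25.3 kHz, passes unchanged.
171.4 kHz mod fs = 19.6 kHz.
19.6 kHz ≤ fs/2 = 25.3 kHz, appears at 19.6 kHz.
Distinct values: {3.3 kHz, 8.9 kHz, 19.6 kHz}.

3.3 kHz, 8.9 kHz, 19.6 kHz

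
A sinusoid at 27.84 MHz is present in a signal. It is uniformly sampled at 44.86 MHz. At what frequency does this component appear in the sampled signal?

17.02 MHz

27.84 MHz > fs/2 = 22.43 MHz, folds to fs − 27.84 MHz = 17.02 MHz.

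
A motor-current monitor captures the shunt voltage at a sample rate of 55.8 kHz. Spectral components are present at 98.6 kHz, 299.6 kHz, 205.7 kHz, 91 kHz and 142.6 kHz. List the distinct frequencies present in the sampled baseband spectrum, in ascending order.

13 kHz, 17.5 kHz, 20.6 kHz, 24.8 kHz

fs/2 = 27.9 kHz.
98.6 kHz mod fs = 42.8 kHz.
42.8 kHz > fs/2 = 27.9 kHz, folds to fs − 42.8 kHz = 13 kHz.
299.6 kHz mod fs = 20.6 kHz.
20.6 kHz ≤ fs/2 = 27.9 kHz, appears at 20.6 kHz.
205.7 kHz mod fs = 38.3 kHz.
38.3 kHz > fs/2 = 27.9 kHz, folds to fs − 38.3 kHz = 17.5 kHz.
91 kHz mod fs = 35.2 kHz.
35.2 kHz > fs/2 = 27.9 kHz, folds to fs − 35.2 kHz = 20.6 kHz.
142.6 kHz mod fs = 31 kHz.
31 kHz > fs/2 = 27.9 kHz, folds to fs − 31 kHz = 24.8 kHz.
Distinct values: {13 kHz, 17.5 kHz, 20.6 kHz, 24.8 kHz}.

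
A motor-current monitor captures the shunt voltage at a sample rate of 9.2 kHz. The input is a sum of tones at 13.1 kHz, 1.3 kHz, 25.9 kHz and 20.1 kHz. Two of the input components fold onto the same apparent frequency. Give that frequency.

fs/2 = 4.6 kHz.
13.1 kHz mod fs = 3.9 kHz.
3.9 kHz ≤ fs/2 = 4.6 kHz, appears at 3.9 kHz.
1.3 kHz ≤ fs/2 = 4.6 kHz, passes unchanged.
25.9 kHz mod fs = 7.5 kHz.
7.5 kHz > fs/2 = 4.6 kHz, folds to fs − 7.5 kHz = 1.7 kHz.
20.1 kHz mod fs = 1.7 kHz.
1.7 kHz ≤ fs/2 = 4.6 kHz, appears at 1.7 kHz.
20.1 kHz and 25.9 kHz both map to 1.7 kHz.

1.7 kHz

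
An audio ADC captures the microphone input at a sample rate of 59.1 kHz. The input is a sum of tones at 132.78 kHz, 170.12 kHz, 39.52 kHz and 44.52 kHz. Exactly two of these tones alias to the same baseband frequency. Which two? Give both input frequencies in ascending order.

44.52 kHz, 132.78 kHz

fs/2 = 29.55 kHz.
132.78 kHz mod fs = 14.58 kHz.
14.58 kHz ≤ fs/2 = 29.55 kHz, appears at 14.58 kHz.
170.12 kHz mod fs = 51.92 kHz.
51.92 kHz > fs/2 = 29.55 kHz, folds to fs − 51.92 kHz = 7.18 kHz.
39.52 kHz > fs/2 = 29.55 kHz, folds to fs − 39.52 kHz = 19.58 kHz.
44.52 kHz > fs/2 = 29.55 kHz, folds to fs − 44.52 kHz = 14.58 kHz.
44.52 kHz and 132.78 kHz both map to 14.58 kHz.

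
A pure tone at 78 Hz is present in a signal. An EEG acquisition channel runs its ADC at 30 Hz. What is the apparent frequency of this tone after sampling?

78 Hz mod fs = 18 Hz.
18 Hz > fs/2 = 15 Hz, folds to fs − 18 Hz = 12 Hz.

12 Hz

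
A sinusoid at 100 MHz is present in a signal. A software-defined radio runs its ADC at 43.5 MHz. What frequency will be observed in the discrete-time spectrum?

100 MHz mod fs = 13 MHz.
13 MHz ≤ fs/2 = 21.75 MHz, appears at 13 MHz.

13 MHz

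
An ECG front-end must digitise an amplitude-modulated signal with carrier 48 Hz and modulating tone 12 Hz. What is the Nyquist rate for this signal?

120 Hz

AM sidebands sit at fc ± fm = 36 Hz and 60 Hz.
Highest-frequency component: 60 Hz.
Nyquist rate = 2 × 60 Hz = 120 Hz.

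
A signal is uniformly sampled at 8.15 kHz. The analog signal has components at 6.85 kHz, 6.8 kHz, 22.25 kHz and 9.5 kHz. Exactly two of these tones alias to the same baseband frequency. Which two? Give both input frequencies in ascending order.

6.8 kHz, 9.5 kHz

fs/2 = 4.075 kHz.
6.85 kHz > fs/2 = 4.075 kHz, folds to fs − 6.85 kHz = 1.3 kHz.
6.8 kHz > fs/2 = 4.075 kHz, folds to fs − 6.8 kHz = 1.35 kHz.
22.25 kHz mod fs = 5.95 kHz.
5.95 kHz > fs/2 = 4.075 kHz, folds to fs − 5.95 kHz = 2.2 kHz.
9.5 kHz mod fs = 1.35 kHz.
1.35 kHz ≤ fs/2 = 4.075 kHz, appears at 1.35 kHz.
6.8 kHz and 9.5 kHz both map to 1.35 kHz.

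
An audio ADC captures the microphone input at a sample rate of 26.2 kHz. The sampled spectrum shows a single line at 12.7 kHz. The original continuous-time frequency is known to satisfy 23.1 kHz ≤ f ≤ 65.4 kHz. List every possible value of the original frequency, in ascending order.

38.9 kHz, 39.7 kHz, 65.1 kHz

Frequencies that alias to 12.7 kHz are k·fs ± 12.7 kHz for integer k ≥ 0.
k=0: 12.7 kHz.
k=1: 13.5 kHz, 38.9 kHz.
k=2: 39.7 kHz, 65.1 kHz.
k=3: 65.9 kHz, 91.3 kHz.
Within [23.1 kHz, 65.4 kHz]: 38.9 kHz, 39.7 kHz, 65.1 kHz.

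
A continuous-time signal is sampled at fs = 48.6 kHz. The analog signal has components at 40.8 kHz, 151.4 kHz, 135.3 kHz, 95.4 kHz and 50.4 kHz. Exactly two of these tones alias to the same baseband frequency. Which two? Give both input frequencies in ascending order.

50.4 kHz, 95.4 kHz

fs/2 = 24.3 kHz.
40.8 kHz > fs/2 = 24.3 kHz, folds to fs − 40.8 kHz = 7.8 kHz.
151.4 kHz mod fs = 5.6 kHz.
5.6 kHz ≤ fs/2 = 24.3 kHz, appears at 5.6 kHz.
135.3 kHz mod fs = 38.1 kHz.
38.1 kHz > fs/2 = 24.3 kHz, folds to fs − 38.1 kHz = 10.5 kHz.
95.4 kHz mod fs = 46.8 kHz.
46.8 kHz > fs/2 = 24.3 kHz, folds to fs − 46.8 kHz = 1.8 kHz.
50.4 kHz mod fs = 1.8 kHz.
1.8 kHz ≤ fs/2 = 24.3 kHz, appears at 1.8 kHz.
50.4 kHz and 95.4 kHz both map to 1.8 kHz.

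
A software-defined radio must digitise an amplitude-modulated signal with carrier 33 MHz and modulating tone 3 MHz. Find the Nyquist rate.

AM sidebands sit at fc ± fm = 30 MHz and 36 MHz.
Highest-frequency component: 36 MHz.
Nyquist rate = 2 × 36 MHz = 72 MHz.

72 MHz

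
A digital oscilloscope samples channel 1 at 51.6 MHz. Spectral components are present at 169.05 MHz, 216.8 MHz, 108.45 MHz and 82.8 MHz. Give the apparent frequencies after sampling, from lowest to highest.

5.25 MHz, 10.4 MHz, 14.25 MHz, 20.4 MHz

fs/2 = 25.8 MHz.
169.05 MHz mod fs = 14.25 MHz.
14.25 MHz ≤ fs/2 = 25.8 MHz, appears at 14.25 MHz.
216.8 MHz mod fs = 10.4 MHz.
10.4 MHz ≤ fs/2 = 25.8 MHz, appears at 10.4 MHz.
108.45 MHz mod fs = 5.25 MHz.
5.25 MHz ≤ fs/2 = 25.8 MHz, appears at 5.25 MHz.
82.8 MHz mod fs = 31.2 MHz.
31.2 MHz > fs/2 = 25.8 MHz, folds to fs − 31.2 MHz = 20.4 MHz.
Distinct values: {5.25 MHz, 10.4 MHz, 14.25 MHz, 20.4 MHz}.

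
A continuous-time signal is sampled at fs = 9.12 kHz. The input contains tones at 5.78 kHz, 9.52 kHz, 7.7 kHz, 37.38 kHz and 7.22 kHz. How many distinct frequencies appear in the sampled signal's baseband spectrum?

fs/2 = 4.56 kHz.
5.78 kHz > fs/2 = 4.56 kHz, folds to fs − 5.78 kHz = 3.34 kHz.
9.52 kHz mod fs = 0.4 kHz.
0.4 kHz ≤ fs/2 = 4.56 kHz, appears at 0.4 kHz.
7.7 kHz > fs/2 = 4.56 kHz, folds to fs − 7.7 kHz = 1.42 kHz.
37.38 kHz mod fs = 0.9 kHz.
0.9 kHz ≤ fs/2 = 4.56 kHz, appears at 0.9 kHz.
7.22 kHz > fs/2 = 4.56 kHz, folds to fs − 7.22 kHz = 1.9 kHz.
Distinct values: {0.4 kHz, 0.9 kHz, 1.42 kHz, 1.9 kHz, 3.34 kHz} → 5.

5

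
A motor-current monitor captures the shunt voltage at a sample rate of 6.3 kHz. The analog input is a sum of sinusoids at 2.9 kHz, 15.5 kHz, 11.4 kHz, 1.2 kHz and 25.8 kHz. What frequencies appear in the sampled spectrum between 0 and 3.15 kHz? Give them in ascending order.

0.6 kHz, 1.2 kHz, 2.9 kHz

fs/2 = 3.15 kHz.
2.9 kHz ≤ fs/2 = 3.15 kHz, passes unchanged.
15.5 kHz mod fs = 2.9 kHz.
2.9 kHz ≤ fs/2 = 3.15 kHz, appears at 2.9 kHz.
11.4 kHz mod fs = 5.1 kHz.
5.1 kHz > fs/2 = 3.15 kHz, folds to fs − 5.1 kHz = 1.2 kHz.
1.2 kHz ≤ fs/2 = 3.15 kHz, passes unchanged.
25.8 kHz mod fs = 0.6 kHz.
0.6 kHz ≤ fs/2 = 3.15 kHz, appears at 0.6 kHz.
Distinct values: {0.6 kHz, 1.2 kHz, 2.9 kHz}.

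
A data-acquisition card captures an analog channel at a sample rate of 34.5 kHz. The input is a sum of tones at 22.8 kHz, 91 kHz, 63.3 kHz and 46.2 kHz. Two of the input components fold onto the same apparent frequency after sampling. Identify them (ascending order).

fs/2 = 17.25 kHz.
22.8 kHz > fs/2 = 17.25 kHz, folds to fs − 22.8 kHz = 11.7 kHz.
91 kHz mod fs = 22 kHz.
22 kHz > fs/2 = 17.25 kHz, folds to fs − 22 kHz = 12.5 kHz.
63.3 kHz mod fs = 28.8 kHz.
28.8 kHz > fs/2 = 17.25 kHz, folds to fs − 28.8 kHz = 5.7 kHz.
46.2 kHz mod fs = 11.7 kHz.
11.7 kHz ≤ fs/2 = 17.25 kHz, appears at 11.7 kHz.
22.8 kHz and 46.2 kHz both map to 11.7 kHz.

22.8 kHz, 46.2 kHz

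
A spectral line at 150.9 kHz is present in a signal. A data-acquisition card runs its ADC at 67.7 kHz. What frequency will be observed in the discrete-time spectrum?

150.9 kHz mod fs = 15.5 kHz.
15.5 kHz ≤ fs/2 = 33.85 kHz, appears at 15.5 kHz.

15.5 kHz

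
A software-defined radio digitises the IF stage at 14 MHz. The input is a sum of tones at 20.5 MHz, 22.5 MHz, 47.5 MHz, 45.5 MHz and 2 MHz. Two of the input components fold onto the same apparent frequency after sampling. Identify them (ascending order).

22.5 MHz, 47.5 MHz

fs/2 = 7 MHz.
20.5 MHz mod fs = 6.5 MHz.
6.5 MHz ≤ fs/2 = 7 MHz, appears at 6.5 MHz.
22.5 MHz mod fs = 8.5 MHz.
8.5 MHz > fs/2 = 7 MHz, folds to fs − 8.5 MHz = 5.5 MHz.
47.5 MHz mod fs = 5.5 MHz.
5.5 MHz ≤ fs/2 = 7 MHz, appears at 5.5 MHz.
45.5 MHz mod fs = 3.5 MHz.
3.5 MHz ≤ fs/2 = 7 MHz, appears at 3.5 MHz.
2 MHz ≤ fs/2 = 7 MHz, passes unchanged.
22.5 MHz and 47.5 MHz both map to 5.5 MHz.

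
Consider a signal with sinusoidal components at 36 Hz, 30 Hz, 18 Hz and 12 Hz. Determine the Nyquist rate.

72 Hz

Highest-frequency component: 36 Hz.
Nyquist rate = 2 × 36 Hz = 72 Hz.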